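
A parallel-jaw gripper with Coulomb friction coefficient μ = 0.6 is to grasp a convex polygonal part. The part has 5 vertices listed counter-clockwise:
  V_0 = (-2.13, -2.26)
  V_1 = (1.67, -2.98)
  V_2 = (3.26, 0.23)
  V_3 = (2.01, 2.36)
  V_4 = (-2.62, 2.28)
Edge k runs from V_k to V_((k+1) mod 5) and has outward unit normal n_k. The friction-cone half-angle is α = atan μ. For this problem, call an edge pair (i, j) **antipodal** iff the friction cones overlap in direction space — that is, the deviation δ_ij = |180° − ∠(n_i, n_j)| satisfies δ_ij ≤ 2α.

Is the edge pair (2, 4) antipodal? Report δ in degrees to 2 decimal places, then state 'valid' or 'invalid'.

δ = 24.25°, valid

α = atan 0.6 = 30.96°;  2α = 61.93°
edge 2: e_2 = (-1.25, +2.13);  n_2 = (+0.8625, +0.5061)
edge 4: e_4 = (+0.49, -4.54);  n_4 = (-0.9942, -0.1073)
∠(n_2, n_4) = 155.75°
δ = |180° − 155.75°| = 24.25°
24.25° ≤ 2α = 61.93°  →  valid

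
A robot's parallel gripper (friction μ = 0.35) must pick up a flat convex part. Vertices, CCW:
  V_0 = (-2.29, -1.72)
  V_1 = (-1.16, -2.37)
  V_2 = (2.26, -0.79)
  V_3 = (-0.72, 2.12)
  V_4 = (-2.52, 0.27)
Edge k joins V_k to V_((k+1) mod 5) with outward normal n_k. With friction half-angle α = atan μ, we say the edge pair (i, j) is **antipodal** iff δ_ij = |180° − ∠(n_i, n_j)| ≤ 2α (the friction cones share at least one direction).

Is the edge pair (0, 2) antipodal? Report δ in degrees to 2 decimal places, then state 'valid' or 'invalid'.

α = atan 0.35 = 19.29°;  2α = 38.58°
edge 0: e_0 = (+1.13, -0.65);  n_0 = (-0.4986, -0.8668)
edge 2: e_2 = (-2.98, +2.91);  n_2 = (+0.6987, +0.7155)
∠(n_0, n_2) = 165.59°
δ = |180° − 165.59°| = 14.41°
14.41° ≤ 2α = 38.58°  →  valid

δ = 14.41°, valid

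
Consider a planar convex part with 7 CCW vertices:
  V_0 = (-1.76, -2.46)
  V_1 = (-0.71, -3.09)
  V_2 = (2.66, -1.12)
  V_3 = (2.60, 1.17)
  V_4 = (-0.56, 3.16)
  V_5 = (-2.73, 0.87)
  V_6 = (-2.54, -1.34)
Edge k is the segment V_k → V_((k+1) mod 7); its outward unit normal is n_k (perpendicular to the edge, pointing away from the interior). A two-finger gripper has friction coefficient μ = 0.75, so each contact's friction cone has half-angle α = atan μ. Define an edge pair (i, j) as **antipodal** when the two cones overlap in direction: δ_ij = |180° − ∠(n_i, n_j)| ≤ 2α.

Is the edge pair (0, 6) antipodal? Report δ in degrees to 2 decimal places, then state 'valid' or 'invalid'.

δ = 155.82°, invalid

α = atan 0.75 = 36.87°;  2α = 73.74°
edge 0: e_0 = (+1.05, -0.63);  n_0 = (-0.5145, -0.8575)
edge 6: e_6 = (+0.78, -1.12);  n_6 = (-0.8206, -0.5715)
∠(n_0, n_6) = 24.18°
δ = |180° − 24.18°| = 155.82°
155.82° > 2α = 73.74°  →  invalid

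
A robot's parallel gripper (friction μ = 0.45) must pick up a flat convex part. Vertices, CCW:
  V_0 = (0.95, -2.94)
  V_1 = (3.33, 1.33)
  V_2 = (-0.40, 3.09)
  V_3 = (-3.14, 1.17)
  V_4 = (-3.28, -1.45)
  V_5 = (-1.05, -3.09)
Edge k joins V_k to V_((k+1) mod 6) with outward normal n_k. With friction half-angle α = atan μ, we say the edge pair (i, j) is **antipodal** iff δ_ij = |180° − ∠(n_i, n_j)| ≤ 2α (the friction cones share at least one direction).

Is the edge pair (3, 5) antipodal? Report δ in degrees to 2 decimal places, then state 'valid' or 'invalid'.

α = atan 0.45 = 24.23°;  2α = 48.46°
edge 3: e_3 = (-0.14, -2.62);  n_3 = (-0.9986, +0.0534)
edge 5: e_5 = (+2.00, +0.15);  n_5 = (+0.0748, -0.9972)
∠(n_3, n_5) = 97.35°
δ = |180° − 97.35°| = 82.65°
82.65° > 2α = 48.46°  →  invalid

δ = 82.65°, invalid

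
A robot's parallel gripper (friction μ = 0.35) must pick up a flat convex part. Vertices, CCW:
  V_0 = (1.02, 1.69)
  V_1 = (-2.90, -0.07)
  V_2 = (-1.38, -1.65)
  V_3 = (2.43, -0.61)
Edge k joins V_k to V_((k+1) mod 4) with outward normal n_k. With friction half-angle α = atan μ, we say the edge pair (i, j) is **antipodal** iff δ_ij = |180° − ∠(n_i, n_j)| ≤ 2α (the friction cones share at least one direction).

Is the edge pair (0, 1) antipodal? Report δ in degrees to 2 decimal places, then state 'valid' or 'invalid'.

δ = 70.29°, invalid

α = atan 0.35 = 19.29°;  2α = 38.58°
edge 0: e_0 = (-3.92, -1.76);  n_0 = (-0.4096, +0.9123)
edge 1: e_1 = (+1.52, -1.58);  n_1 = (-0.7207, -0.6933)
∠(n_0, n_1) = 109.71°
δ = |180° − 109.71°| = 70.29°
70.29° > 2α = 38.58°  →  invalid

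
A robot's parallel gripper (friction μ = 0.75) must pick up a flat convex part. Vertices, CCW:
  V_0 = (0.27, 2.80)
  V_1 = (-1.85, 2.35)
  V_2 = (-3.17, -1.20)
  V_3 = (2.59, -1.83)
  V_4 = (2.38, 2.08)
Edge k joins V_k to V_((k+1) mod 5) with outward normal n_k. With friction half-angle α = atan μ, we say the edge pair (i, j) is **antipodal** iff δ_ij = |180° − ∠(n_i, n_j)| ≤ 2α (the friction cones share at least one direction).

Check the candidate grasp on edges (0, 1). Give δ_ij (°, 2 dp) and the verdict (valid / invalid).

α = atan 0.75 = 36.87°;  2α = 73.74°
edge 0: e_0 = (-2.12, -0.45);  n_0 = (-0.2076, +0.9782)
edge 1: e_1 = (-1.32, -3.55);  n_1 = (-0.9373, +0.3485)
∠(n_0, n_1) = 57.62°
δ = |180° − 57.62°| = 122.38°
122.38° > 2α = 73.74°  →  invalid

δ = 122.38°, invalid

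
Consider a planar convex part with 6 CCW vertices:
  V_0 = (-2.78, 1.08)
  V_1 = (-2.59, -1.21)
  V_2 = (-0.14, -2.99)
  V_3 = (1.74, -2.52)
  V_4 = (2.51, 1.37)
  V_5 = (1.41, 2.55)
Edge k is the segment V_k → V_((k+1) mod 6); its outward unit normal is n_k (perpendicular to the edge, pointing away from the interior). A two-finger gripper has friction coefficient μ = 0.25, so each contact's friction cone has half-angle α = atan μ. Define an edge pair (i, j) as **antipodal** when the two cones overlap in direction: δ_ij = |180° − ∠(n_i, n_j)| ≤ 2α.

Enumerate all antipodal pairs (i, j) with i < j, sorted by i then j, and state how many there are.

α = atan 0.25 = 14.04°;  2α = 28.07°
n_0 = (-0.9966, -0.0827)
n_1 = (-0.5878, -0.8090)
n_2 = (+0.2425, -0.9701)
n_3 = (+0.9810, -0.1942)
n_4 = (+0.7315, +0.6819)
n_5 = (-0.3311, +0.9436)
  (0,1): δ = 130.74°  ·
  (0,2): δ = 80.71°  ·
  (0,3): δ = 15.94°  ✓
  (0,4): δ = 38.25°  ·
  (0,5): δ = 104.59°  ·
  (1,2): δ = 129.96°  ·
  (1,3): δ = 65.20°  ·
  (1,4): δ = 11.01°  ✓
  (1,5): δ = 55.33°  ·
  (2,3): δ = 115.23°  ·
  (2,4): δ = 61.05°  ·
  (2,5): δ = 5.30°  ✓
  (3,4): δ = 125.81°  ·
  (3,5): δ = 59.47°  ·
  (4,5): δ = 113.66°  ·
antipodal pairs: 3

count = 3; pairs: (0,3), (1,4), (2,5)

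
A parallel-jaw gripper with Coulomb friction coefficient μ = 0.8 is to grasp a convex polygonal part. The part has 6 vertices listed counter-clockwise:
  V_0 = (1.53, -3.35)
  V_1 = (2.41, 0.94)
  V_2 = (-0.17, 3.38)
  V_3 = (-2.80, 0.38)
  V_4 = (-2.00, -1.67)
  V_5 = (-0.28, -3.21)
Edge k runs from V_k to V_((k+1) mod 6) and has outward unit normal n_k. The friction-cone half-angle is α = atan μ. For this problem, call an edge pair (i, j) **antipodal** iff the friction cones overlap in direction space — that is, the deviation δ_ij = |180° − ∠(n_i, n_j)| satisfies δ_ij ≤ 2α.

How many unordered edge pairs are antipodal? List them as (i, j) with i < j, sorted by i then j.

α = atan 0.8 = 38.66°;  2α = 77.32°
n_0 = (+0.9796, -0.2009)
n_1 = (+0.6871, +0.7265)
n_2 = (-0.7520, +0.6592)
n_3 = (-0.9316, -0.3635)
n_4 = (-0.6670, -0.7450)
n_5 = (-0.0771, -0.9970)
  (0,1): δ = 121.81°  ·
  (0,2): δ = 29.65°  ✓
  (0,3): δ = 32.91°  ✓
  (0,4): δ = 59.75°  ✓
  (0,5): δ = 97.17°  ·
  (1,2): δ = 87.84°  ·
  (1,3): δ = 25.28°  ✓
  (1,4): δ = 1.56°  ✓
  (1,5): δ = 38.98°  ✓
  (2,3): δ = 117.44°  ·
  (2,4): δ = 90.60°  ·
  (2,5): δ = 53.18°  ✓
  (3,4): δ = 153.16°  ·
  (3,5): δ = 115.74°  ·
  (4,5): δ = 142.58°  ·
antipodal pairs: 7

count = 7; pairs: (0,2), (0,3), (0,4), (1,3), (1,4), (1,5), (2,5)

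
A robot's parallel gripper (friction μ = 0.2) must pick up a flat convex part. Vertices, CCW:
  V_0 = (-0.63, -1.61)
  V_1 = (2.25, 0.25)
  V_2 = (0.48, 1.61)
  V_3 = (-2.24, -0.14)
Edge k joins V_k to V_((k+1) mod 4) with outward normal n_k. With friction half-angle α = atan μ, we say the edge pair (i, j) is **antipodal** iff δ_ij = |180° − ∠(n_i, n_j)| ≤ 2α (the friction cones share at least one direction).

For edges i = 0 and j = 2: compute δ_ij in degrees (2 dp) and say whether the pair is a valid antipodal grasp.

δ = 0.10°, valid

α = atan 0.2 = 11.31°;  2α = 22.62°
edge 0: e_0 = (+2.88, +1.86);  n_0 = (+0.5425, -0.8400)
edge 2: e_2 = (-2.72, -1.75);  n_2 = (-0.5411, +0.8410)
∠(n_0, n_2) = 179.90°
δ = |180° − 179.90°| = 0.10°
0.10° ≤ 2α = 22.62°  →  valid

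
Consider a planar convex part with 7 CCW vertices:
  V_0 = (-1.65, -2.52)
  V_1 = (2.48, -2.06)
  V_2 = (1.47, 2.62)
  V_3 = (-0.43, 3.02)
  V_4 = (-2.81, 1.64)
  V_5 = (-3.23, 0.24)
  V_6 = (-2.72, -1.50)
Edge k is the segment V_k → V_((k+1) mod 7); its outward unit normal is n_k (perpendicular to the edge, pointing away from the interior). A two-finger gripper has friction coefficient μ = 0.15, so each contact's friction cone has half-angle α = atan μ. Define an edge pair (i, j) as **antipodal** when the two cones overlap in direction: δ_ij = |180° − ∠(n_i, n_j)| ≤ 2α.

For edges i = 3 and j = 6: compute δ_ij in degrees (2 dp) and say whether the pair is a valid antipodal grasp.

δ = 73.74°, invalid

α = atan 0.15 = 8.53°;  2α = 17.06°
edge 3: e_3 = (-2.38, -1.38);  n_3 = (-0.5016, +0.8651)
edge 6: e_6 = (+1.07, -1.02);  n_6 = (-0.6900, -0.7238)
∠(n_3, n_6) = 106.26°
δ = |180° − 106.26°| = 73.74°
73.74° > 2α = 17.06°  →  invalid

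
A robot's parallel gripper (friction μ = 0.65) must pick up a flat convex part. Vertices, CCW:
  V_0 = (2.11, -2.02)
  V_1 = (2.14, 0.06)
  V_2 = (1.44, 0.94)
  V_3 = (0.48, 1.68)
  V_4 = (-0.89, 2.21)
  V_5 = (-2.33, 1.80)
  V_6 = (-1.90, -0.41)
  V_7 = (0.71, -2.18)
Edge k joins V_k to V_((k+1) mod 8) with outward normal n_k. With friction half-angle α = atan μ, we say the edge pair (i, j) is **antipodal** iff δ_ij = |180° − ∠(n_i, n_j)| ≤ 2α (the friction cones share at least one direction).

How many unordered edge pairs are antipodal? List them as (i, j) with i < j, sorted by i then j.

α = atan 0.65 = 33.02°;  2α = 66.05°
n_0 = (+0.9999, -0.0144)
n_1 = (+0.7826, +0.6225)
n_2 = (+0.6105, +0.7920)
n_3 = (+0.3608, +0.9326)
n_4 = (-0.2738, +0.9618)
n_5 = (-0.9816, -0.1910)
n_6 = (-0.5613, -0.8276)
n_7 = (+0.1135, -0.9935)
  (0,1): δ = 140.67°  ·
  (0,2): δ = 126.80°  ·
  (0,3): δ = 110.32°  ·
  (0,4): δ = 73.28°  ·
  (0,5): δ = 11.84°  ✓
  (0,6): δ = 56.68°  ✓
  (0,7): δ = 97.35°  ·
  (1,2): δ = 166.13°  ·
  (1,3): δ = 149.65°  ·
  (1,4): δ = 112.61°  ·
  (1,5): δ = 27.49°  ✓
  (1,6): δ = 17.36°  ✓
  (1,7): δ = 58.02°  ✓
  (2,3): δ = 163.52°  ·
  (2,4): δ = 126.48°  ·
  (2,5): δ = 41.36°  ✓
  (2,6): δ = 3.48°  ✓
  (2,7): δ = 44.15°  ✓
  (3,4): δ = 142.96°  ·
  (3,5): δ = 57.84°  ✓
  (3,6): δ = 12.99°  ✓
  (3,7): δ = 27.67°  ✓
  (4,5): δ = 94.88°  ·
  (4,6): δ = 50.04°  ✓
  (4,7): δ = 9.37°  ✓
  (5,6): δ = 135.15°  ·
  (5,7): δ = 94.49°  ·
  (6,7): δ = 139.34°  ·
antipodal pairs: 13

count = 13; pairs: (0,5), (0,6), (1,5), (1,6), (1,7), (2,5), (2,6), (2,7), (3,5), (3,6), (3,7), (4,6), (4,7)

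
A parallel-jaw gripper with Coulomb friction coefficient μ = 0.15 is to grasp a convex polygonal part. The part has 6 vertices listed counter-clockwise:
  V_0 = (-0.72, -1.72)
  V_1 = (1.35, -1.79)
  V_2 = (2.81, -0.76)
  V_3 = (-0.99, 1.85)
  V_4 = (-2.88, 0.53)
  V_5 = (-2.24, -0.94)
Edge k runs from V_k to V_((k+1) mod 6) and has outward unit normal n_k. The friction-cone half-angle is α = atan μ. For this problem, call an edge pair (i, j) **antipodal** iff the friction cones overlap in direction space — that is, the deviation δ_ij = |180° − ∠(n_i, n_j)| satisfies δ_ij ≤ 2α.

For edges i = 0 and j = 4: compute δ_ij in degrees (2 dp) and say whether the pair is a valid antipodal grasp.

α = atan 0.15 = 8.53°;  2α = 17.06°
edge 0: e_0 = (+2.07, -0.07);  n_0 = (-0.0338, -0.9994)
edge 4: e_4 = (+0.64, -1.47);  n_4 = (-0.9169, -0.3992)
∠(n_0, n_4) = 64.54°
δ = |180° − 64.54°| = 115.46°
115.46° > 2α = 17.06°  →  invalid

δ = 115.46°, invalid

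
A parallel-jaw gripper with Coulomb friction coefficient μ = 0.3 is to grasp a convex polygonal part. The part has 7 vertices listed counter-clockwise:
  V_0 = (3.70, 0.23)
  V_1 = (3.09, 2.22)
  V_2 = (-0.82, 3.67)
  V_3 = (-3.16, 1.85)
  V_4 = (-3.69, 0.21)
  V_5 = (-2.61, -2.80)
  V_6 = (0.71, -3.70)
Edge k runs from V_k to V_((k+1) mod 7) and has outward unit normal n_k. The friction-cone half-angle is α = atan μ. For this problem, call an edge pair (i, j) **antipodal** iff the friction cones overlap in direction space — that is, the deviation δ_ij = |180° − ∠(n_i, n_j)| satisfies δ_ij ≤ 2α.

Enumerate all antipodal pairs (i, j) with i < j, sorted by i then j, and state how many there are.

α = atan 0.3 = 16.70°;  2α = 33.40°
n_0 = (+0.9561, +0.2931)
n_1 = (+0.3477, +0.9376)
n_2 = (-0.6139, +0.7894)
n_3 = (-0.9515, +0.3075)
n_4 = (-0.9412, -0.3377)
n_5 = (-0.2616, -0.9652)
n_6 = (+0.7958, -0.6055)
  (0,1): δ = 127.39°  ·
  (0,2): δ = 69.17°  ·
  (0,3): δ = 34.95°  ·
  (0,4): δ = 2.70°  ✓
  (0,5): δ = 57.79°  ·
  (0,6): δ = 125.69°  ·
  (1,2): δ = 121.78°  ·
  (1,3): δ = 87.56°  ·
  (1,4): δ = 49.91°  ·
  (1,5): δ = 5.18°  ✓
  (1,6): δ = 73.08°  ·
  (2,3): δ = 145.78°  ·
  (2,4): δ = 108.14°  ·
  (2,5): δ = 53.04°  ·
  (2,6): δ = 14.86°  ✓
  (3,4): δ = 142.35°  ·
  (3,5): δ = 87.26°  ·
  (3,6): δ = 19.36°  ✓
  (4,5): δ = 124.91°  ·
  (4,6): δ = 57.00°  ·
  (5,6): δ = 112.10°  ·
antipodal pairs: 4

count = 4; pairs: (0,4), (1,5), (2,6), (3,6)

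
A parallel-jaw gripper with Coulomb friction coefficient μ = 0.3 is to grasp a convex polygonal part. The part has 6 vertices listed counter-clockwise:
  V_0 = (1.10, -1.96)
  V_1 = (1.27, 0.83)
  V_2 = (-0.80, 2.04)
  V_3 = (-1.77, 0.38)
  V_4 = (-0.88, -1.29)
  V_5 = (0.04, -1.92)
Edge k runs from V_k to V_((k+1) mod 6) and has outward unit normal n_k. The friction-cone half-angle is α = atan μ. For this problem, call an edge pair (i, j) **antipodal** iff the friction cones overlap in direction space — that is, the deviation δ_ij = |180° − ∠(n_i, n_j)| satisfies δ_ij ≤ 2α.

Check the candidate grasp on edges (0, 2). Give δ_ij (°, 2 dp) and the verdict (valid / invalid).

δ = 26.81°, valid

α = atan 0.3 = 16.70°;  2α = 33.40°
edge 0: e_0 = (+0.17, +2.79);  n_0 = (+0.9981, -0.0608)
edge 2: e_2 = (-0.97, -1.66);  n_2 = (-0.8634, +0.5045)
∠(n_0, n_2) = 153.19°
δ = |180° − 153.19°| = 26.81°
26.81° ≤ 2α = 33.40°  →  valid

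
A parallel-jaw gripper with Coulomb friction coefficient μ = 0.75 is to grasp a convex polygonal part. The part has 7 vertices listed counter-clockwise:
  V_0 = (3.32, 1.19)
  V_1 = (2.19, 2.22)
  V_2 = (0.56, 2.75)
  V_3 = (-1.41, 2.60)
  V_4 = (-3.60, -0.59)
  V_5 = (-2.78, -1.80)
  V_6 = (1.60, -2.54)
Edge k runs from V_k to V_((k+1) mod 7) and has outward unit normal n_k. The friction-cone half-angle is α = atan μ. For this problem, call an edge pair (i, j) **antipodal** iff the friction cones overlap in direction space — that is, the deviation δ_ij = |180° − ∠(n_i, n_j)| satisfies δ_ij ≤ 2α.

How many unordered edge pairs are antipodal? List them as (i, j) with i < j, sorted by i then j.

α = atan 0.75 = 36.87°;  2α = 73.74°
n_0 = (+0.6736, +0.7391)
n_1 = (+0.3092, +0.9510)
n_2 = (-0.0759, +0.9971)
n_3 = (-0.8244, +0.5660)
n_4 = (-0.8278, -0.5610)
n_5 = (-0.1666, -0.9860)
n_6 = (+0.9081, -0.4187)
  (0,1): δ = 155.66°  ·
  (0,2): δ = 133.30°  ·
  (0,3): δ = 82.12°  ·
  (0,4): δ = 13.53°  ✓
  (0,5): δ = 32.76°  ✓
  (0,6): δ = 107.59°  ·
  (1,2): δ = 157.63°  ·
  (1,3): δ = 106.46°  ·
  (1,4): δ = 37.86°  ✓
  (1,5): δ = 8.42°  ✓
  (1,6): δ = 83.26°  ·
  (2,3): δ = 128.82°  ·
  (2,4): δ = 60.23°  ✓
  (2,5): δ = 13.94°  ✓
  (2,6): δ = 60.89°  ✓
  (3,4): δ = 111.40°  ·
  (3,5): δ = 65.12°  ✓
  (3,6): δ = 9.71°  ✓
  (4,5): δ = 133.71°  ·
  (4,6): δ = 58.88°  ✓
  (5,6): δ = 105.17°  ·
antipodal pairs: 10

count = 10; pairs: (0,4), (0,5), (1,4), (1,5), (2,4), (2,5), (2,6), (3,5), (3,6), (4,6)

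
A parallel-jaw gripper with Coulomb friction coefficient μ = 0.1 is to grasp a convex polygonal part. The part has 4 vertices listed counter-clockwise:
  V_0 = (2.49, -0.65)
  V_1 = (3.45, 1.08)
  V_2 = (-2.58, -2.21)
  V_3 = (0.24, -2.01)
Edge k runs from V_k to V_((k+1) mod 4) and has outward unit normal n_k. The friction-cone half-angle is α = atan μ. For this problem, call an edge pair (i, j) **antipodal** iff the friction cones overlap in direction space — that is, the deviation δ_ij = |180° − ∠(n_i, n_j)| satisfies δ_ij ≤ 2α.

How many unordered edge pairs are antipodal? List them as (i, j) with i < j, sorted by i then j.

α = atan 0.1 = 5.71°;  2α = 11.42°
n_0 = (+0.8744, -0.4852)
n_1 = (-0.4790, +0.8778)
n_2 = (+0.0707, -0.9975)
n_3 = (+0.5173, -0.8558)
  (0,1): δ = 32.36°  ·
  (0,2): δ = 123.08°  ·
  (0,3): δ = 150.18°  ·
  (1,2): δ = 24.56°  ·
  (1,3): δ = 2.53°  ✓
  (2,3): δ = 152.91°  ·
antipodal pairs: 1

count = 1; pairs: (1,3)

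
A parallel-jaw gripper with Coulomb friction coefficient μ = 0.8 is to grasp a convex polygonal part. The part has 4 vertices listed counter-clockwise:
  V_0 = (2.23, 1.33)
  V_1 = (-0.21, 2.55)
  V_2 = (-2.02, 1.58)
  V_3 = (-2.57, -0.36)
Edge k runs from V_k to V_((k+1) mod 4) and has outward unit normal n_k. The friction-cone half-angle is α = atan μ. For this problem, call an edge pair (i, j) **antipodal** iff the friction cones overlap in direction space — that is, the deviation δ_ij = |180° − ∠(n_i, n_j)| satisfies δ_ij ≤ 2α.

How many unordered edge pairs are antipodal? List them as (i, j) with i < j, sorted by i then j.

α = atan 0.8 = 38.66°;  2α = 77.32°
n_0 = (+0.4472, +0.8944)
n_1 = (-0.4724, +0.8814)
n_2 = (-0.9621, +0.2728)
n_3 = (+0.3321, -0.9432)
  (0,1): δ = 125.25°  ·
  (0,2): δ = 79.26°  ·
  (0,3): δ = 45.96°  ✓
  (1,2): δ = 134.02°  ·
  (1,3): δ = 8.79°  ✓
  (2,3): δ = 54.78°  ✓
antipodal pairs: 3

count = 3; pairs: (0,3), (1,3), (2,3)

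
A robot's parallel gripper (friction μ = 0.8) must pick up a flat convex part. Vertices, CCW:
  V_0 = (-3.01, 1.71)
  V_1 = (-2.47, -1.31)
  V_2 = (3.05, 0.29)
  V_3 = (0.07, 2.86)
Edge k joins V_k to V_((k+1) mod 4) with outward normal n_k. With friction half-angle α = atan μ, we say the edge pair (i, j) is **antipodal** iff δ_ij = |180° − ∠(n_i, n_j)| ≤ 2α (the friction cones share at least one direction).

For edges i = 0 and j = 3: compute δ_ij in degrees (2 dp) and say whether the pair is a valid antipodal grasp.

α = atan 0.8 = 38.66°;  2α = 77.32°
edge 0: e_0 = (+0.54, -3.02);  n_0 = (-0.9844, -0.1760)
edge 3: e_3 = (-3.08, -1.15);  n_3 = (-0.3498, +0.9368)
∠(n_0, n_3) = 79.66°
δ = |180° − 79.66°| = 100.34°
100.34° > 2α = 77.32°  →  invalid

δ = 100.34°, invalid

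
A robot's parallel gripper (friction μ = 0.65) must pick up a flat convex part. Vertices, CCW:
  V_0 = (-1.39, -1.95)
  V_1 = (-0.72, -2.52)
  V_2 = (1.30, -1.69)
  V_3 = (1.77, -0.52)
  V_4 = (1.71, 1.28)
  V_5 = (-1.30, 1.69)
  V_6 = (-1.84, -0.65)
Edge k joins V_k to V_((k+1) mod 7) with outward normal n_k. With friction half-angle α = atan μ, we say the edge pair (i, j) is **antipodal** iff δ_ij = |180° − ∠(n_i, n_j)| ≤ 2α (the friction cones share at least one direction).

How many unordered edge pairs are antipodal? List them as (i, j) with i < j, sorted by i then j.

count = 9; pairs: (0,3), (0,4), (1,4), (1,5), (2,5), (2,6), (3,5), (3,6), (4,6)

α = atan 0.65 = 33.02°;  2α = 66.05°
n_0 = (-0.6480, -0.7617)
n_1 = (+0.3801, -0.9250)
n_2 = (+0.9279, -0.3728)
n_3 = (+0.9994, +0.0333)
n_4 = (+0.1350, +0.9909)
n_5 = (-0.9744, +0.2249)
n_6 = (-0.9450, -0.3271)
  (0,1): δ = 117.27°  ·
  (0,2): δ = 71.50°  ·
  (0,3): δ = 47.70°  ✓
  (0,4): δ = 32.63°  ✓
  (0,5): δ = 117.39°  ·
  (0,6): δ = 149.48°  ·
  (1,2): δ = 134.22°  ·
  (1,3): δ = 110.43°  ·
  (1,4): δ = 30.09°  ✓
  (1,5): δ = 54.67°  ✓
  (1,6): δ = 86.76°  ·
  (2,3): δ = 156.21°  ·
  (2,4): δ = 75.87°  ·
  (2,5): δ = 8.89°  ✓
  (2,6): δ = 40.98°  ✓
  (3,4): δ = 99.67°  ·
  (3,5): δ = 14.90°  ✓
  (3,6): δ = 17.18°  ✓
  (4,5): δ = 95.24°  ·
  (4,6): δ = 63.15°  ✓
  (5,6): δ = 147.91°  ·
antipodal pairs: 9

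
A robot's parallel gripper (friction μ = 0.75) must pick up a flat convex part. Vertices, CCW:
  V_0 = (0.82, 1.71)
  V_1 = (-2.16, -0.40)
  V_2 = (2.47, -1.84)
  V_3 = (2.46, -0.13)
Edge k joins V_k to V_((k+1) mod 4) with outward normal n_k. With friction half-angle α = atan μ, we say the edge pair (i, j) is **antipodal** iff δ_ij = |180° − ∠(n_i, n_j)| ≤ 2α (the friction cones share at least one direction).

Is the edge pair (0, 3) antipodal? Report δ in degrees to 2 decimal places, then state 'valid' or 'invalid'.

δ = 96.41°, invalid

α = atan 0.75 = 36.87°;  2α = 73.74°
edge 0: e_0 = (-2.98, -2.11);  n_0 = (-0.5779, +0.8161)
edge 3: e_3 = (-1.64, +1.84);  n_3 = (+0.7465, +0.6654)
∠(n_0, n_3) = 83.59°
δ = |180° − 83.59°| = 96.41°
96.41° > 2α = 73.74°  →  invalid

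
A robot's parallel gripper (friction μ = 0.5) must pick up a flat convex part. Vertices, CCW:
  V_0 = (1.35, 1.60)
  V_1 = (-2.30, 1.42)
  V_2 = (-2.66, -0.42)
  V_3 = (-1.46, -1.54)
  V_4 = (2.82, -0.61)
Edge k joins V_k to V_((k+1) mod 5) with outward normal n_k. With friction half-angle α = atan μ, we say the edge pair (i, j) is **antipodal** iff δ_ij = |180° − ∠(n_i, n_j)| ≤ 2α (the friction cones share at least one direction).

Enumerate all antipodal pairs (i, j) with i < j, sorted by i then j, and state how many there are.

α = atan 0.5 = 26.57°;  2α = 53.13°
n_0 = (-0.0493, +0.9988)
n_1 = (-0.9814, +0.1920)
n_2 = (-0.6823, -0.7311)
n_3 = (+0.2123, -0.9772)
n_4 = (+0.8326, +0.5538)
  (0,1): δ = 103.89°  ·
  (0,2): δ = 45.85°  ✓
  (0,3): δ = 9.44°  ✓
  (0,4): δ = 120.81°  ·
  (1,2): δ = 121.95°  ·
  (1,3): δ = 66.67°  ·
  (1,4): δ = 44.70°  ✓
  (2,3): δ = 124.72°  ·
  (2,4): δ = 13.34°  ✓
  (3,4): δ = 68.63°  ·
antipodal pairs: 4

count = 4; pairs: (0,2), (0,3), (1,4), (2,4)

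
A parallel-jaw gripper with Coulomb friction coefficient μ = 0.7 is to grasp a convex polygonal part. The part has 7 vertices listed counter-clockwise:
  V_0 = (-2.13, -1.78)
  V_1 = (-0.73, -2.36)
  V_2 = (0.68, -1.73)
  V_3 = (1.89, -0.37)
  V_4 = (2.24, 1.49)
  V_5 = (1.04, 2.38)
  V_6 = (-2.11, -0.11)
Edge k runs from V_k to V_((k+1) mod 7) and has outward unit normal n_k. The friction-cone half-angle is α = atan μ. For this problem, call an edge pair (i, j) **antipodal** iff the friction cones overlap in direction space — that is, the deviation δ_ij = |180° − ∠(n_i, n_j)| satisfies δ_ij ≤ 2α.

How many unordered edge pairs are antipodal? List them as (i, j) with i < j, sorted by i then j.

α = atan 0.7 = 34.99°;  2α = 69.98°
n_0 = (-0.3827, -0.9239)
n_1 = (+0.4079, -0.9130)
n_2 = (+0.7471, -0.6647)
n_3 = (+0.9828, -0.1849)
n_4 = (+0.5957, +0.8032)
n_5 = (-0.6201, +0.7845)
n_6 = (-0.9999, +0.0120)
  (0,1): δ = 133.42°  ·
  (0,2): δ = 109.16°  ·
  (0,3): δ = 78.15°  ·
  (0,4): δ = 14.06°  ✓
  (0,5): δ = 60.83°  ✓
  (0,6): δ = 111.82°  ·
  (1,2): δ = 155.74°  ·
  (1,3): δ = 124.73°  ·
  (1,4): δ = 60.64°  ✓
  (1,5): δ = 14.25°  ✓
  (1,6): δ = 65.24°  ✓
  (2,3): δ = 149.00°  ·
  (2,4): δ = 84.90°  ·
  (2,5): δ = 10.01°  ✓
  (2,6): δ = 40.97°  ✓
  (3,4): δ = 115.91°  ·
  (3,5): δ = 41.02°  ✓
  (3,6): δ = 9.97°  ✓
  (4,5): δ = 105.11°  ·
  (4,6): δ = 54.12°  ✓
  (5,6): δ = 129.01°  ·
antipodal pairs: 10

count = 10; pairs: (0,4), (0,5), (1,4), (1,5), (1,6), (2,5), (2,6), (3,5), (3,6), (4,6)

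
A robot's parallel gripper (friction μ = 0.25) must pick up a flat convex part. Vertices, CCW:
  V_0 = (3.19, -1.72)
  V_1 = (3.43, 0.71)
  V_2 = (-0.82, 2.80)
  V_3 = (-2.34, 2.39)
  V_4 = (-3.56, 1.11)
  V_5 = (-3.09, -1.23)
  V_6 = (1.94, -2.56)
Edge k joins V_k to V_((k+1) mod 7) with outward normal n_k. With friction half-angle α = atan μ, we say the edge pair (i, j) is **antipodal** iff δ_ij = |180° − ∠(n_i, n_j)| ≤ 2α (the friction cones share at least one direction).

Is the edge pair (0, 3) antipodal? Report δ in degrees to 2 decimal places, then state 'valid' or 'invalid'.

δ = 37.98°, invalid

α = atan 0.25 = 14.04°;  2α = 28.07°
edge 0: e_0 = (+0.24, +2.43);  n_0 = (+0.9952, -0.0983)
edge 3: e_3 = (-1.22, -1.28);  n_3 = (-0.7239, +0.6899)
∠(n_0, n_3) = 142.02°
δ = |180° − 142.02°| = 37.98°
37.98° > 2α = 28.07°  →  invalid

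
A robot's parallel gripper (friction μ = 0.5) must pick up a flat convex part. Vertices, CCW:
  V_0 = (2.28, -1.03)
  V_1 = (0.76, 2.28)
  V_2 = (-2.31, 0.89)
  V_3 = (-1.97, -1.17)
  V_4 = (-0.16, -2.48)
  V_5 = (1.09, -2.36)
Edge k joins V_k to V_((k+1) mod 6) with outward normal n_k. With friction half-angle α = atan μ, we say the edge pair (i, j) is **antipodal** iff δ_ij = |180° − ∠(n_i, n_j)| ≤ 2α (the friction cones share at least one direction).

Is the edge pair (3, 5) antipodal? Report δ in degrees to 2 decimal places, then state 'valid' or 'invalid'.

α = atan 0.5 = 26.57°;  2α = 53.13°
edge 3: e_3 = (+1.81, -1.31);  n_3 = (-0.5863, -0.8101)
edge 5: e_5 = (+1.19, +1.33);  n_5 = (+0.7452, -0.6668)
∠(n_3, n_5) = 84.08°
δ = |180° − 84.08°| = 95.92°
95.92° > 2α = 53.13°  →  invalid

δ = 95.92°, invalid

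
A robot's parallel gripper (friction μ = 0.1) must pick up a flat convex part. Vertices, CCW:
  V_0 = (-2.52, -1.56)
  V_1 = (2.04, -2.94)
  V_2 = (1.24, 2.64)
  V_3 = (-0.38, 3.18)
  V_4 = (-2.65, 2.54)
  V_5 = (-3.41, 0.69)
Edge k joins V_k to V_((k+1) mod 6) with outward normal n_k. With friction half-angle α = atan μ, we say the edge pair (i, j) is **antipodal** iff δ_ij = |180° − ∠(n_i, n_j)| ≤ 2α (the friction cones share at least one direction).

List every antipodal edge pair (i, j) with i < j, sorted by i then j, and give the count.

count = 1; pairs: (0,2)

α = atan 0.1 = 5.71°;  2α = 11.42°
n_0 = (-0.2897, -0.9571)
n_1 = (+0.9899, +0.1419)
n_2 = (+0.3162, +0.9487)
n_3 = (-0.2714, +0.9625)
n_4 = (-0.9250, +0.3800)
n_5 = (-0.9299, -0.3678)
  (0,1): δ = 65.00°  ·
  (0,2): δ = 1.60°  ✓
  (0,3): δ = 32.58°  ·
  (0,4): δ = 84.50°  ·
  (0,5): δ = 128.42°  ·
  (1,2): δ = 116.59°  ·
  (1,3): δ = 82.41°  ·
  (1,4): δ = 30.49°  ·
  (1,5): δ = 13.42°  ·
  (2,3): δ = 145.82°  ·
  (2,4): δ = 93.90°  ·
  (2,5): δ = 49.98°  ·
  (3,4): δ = 128.08°  ·
  (3,5): δ = 84.16°  ·
  (4,5): δ = 136.09°  ·
antipodal pairs: 1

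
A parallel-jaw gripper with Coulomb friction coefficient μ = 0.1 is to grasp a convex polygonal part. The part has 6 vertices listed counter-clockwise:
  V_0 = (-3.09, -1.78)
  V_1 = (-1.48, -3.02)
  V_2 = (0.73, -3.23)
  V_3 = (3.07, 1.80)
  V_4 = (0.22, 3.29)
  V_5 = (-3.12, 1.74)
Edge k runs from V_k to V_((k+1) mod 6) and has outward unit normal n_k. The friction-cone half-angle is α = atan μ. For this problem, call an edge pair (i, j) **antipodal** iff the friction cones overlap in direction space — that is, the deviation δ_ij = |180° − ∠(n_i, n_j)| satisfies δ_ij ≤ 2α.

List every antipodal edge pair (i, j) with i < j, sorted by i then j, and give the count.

count = 1; pairs: (0,3)

α = atan 0.1 = 5.71°;  2α = 11.42°
n_0 = (-0.6102, -0.7923)
n_1 = (-0.0946, -0.9955)
n_2 = (+0.9067, -0.4218)
n_3 = (+0.4633, +0.8862)
n_4 = (-0.4210, +0.9071)
n_5 = (-1.0000, -0.0085)
  (0,1): δ = 147.83°  ·
  (0,2): δ = 77.35°  ·
  (0,3): δ = 10.00°  ✓
  (0,4): δ = 62.50°  ·
  (0,5): δ = 128.09°  ·
  (1,2): δ = 109.52°  ·
  (1,3): δ = 22.17°  ·
  (1,4): δ = 30.32°  ·
  (1,5): δ = 95.92°  ·
  (2,3): δ = 92.65°  ·
  (2,4): δ = 40.16°  ·
  (2,5): δ = 25.44°  ·
  (3,4): δ = 127.50°  ·
  (3,5): δ = 61.91°  ·
  (4,5): δ = 114.41°  ·
antipodal pairs: 1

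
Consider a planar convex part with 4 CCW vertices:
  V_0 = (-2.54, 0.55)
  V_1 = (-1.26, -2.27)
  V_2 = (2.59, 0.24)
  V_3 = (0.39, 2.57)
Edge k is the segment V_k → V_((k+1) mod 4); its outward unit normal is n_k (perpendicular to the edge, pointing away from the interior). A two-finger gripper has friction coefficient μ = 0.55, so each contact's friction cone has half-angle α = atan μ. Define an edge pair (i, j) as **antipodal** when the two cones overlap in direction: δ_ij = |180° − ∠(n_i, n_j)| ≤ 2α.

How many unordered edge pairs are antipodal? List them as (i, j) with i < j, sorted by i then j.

α = atan 0.55 = 28.81°;  2α = 57.62°
n_0 = (-0.9106, -0.4133)
n_1 = (+0.5461, -0.8377)
n_2 = (+0.7271, +0.6865)
n_3 = (-0.5676, +0.8233)
  (0,1): δ = 81.31°  ·
  (0,2): δ = 18.94°  ✓
  (0,3): δ = 100.17°  ·
  (1,2): δ = 79.75°  ·
  (1,3): δ = 1.48°  ✓
  (2,3): δ = 98.77°  ·
antipodal pairs: 2

count = 2; pairs: (0,2), (1,3)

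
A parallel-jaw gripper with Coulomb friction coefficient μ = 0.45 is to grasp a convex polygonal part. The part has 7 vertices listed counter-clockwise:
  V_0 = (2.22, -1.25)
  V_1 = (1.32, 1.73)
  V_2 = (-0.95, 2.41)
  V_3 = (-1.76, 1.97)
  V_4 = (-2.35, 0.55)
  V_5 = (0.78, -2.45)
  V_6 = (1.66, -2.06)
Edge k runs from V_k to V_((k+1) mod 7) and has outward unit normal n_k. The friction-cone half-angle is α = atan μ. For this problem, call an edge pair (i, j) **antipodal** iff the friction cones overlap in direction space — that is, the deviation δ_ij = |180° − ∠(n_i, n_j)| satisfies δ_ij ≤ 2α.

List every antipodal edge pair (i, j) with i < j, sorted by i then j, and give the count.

count = 8; pairs: (0,3), (0,4), (1,4), (1,5), (2,5), (2,6), (3,5), (3,6)

α = atan 0.45 = 24.23°;  2α = 48.46°
n_0 = (+0.9573, +0.2891)
n_1 = (+0.2870, +0.9579)
n_2 = (-0.4773, +0.8787)
n_3 = (-0.9235, +0.3837)
n_4 = (-0.6920, -0.7219)
n_5 = (+0.4052, -0.9142)
n_6 = (+0.8226, -0.5687)
  (0,1): δ = 123.48°  ·
  (0,2): δ = 78.29°  ·
  (0,3): δ = 39.37°  ✓
  (0,4): δ = 29.41°  ✓
  (0,5): δ = 97.10°  ·
  (0,6): δ = 128.54°  ·
  (1,2): δ = 134.81°  ·
  (1,3): δ = 95.89°  ·
  (1,4): δ = 27.11°  ✓
  (1,5): δ = 40.58°  ✓
  (1,6): δ = 72.02°  ·
  (2,3): δ = 141.07°  ·
  (2,4): δ = 72.30°  ·
  (2,5): δ = 4.61°  ✓
  (2,6): δ = 26.83°  ✓
  (3,4): δ = 111.22°  ·
  (3,5): δ = 43.54°  ✓
  (3,6): δ = 12.10°  ✓
  (4,5): δ = 112.31°  ·
  (4,6): δ = 80.87°  ·
  (5,6): δ = 148.56°  ·
antipodal pairs: 8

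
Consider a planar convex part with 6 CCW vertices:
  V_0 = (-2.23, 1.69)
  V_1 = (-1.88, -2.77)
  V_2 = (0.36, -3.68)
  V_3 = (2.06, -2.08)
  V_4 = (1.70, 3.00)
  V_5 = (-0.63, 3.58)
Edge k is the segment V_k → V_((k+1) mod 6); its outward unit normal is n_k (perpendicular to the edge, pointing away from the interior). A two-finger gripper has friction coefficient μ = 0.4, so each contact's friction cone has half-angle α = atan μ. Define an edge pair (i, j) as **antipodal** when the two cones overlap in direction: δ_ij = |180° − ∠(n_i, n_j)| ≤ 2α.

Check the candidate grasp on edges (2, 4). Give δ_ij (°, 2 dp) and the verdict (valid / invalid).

α = atan 0.4 = 21.80°;  2α = 43.60°
edge 2: e_2 = (+1.70, +1.60);  n_2 = (+0.6854, -0.7282)
edge 4: e_4 = (-2.33, +0.58);  n_4 = (+0.2416, +0.9704)
∠(n_2, n_4) = 122.76°
δ = |180° − 122.76°| = 57.24°
57.24° > 2α = 43.60°  →  invalid

δ = 57.24°, invalid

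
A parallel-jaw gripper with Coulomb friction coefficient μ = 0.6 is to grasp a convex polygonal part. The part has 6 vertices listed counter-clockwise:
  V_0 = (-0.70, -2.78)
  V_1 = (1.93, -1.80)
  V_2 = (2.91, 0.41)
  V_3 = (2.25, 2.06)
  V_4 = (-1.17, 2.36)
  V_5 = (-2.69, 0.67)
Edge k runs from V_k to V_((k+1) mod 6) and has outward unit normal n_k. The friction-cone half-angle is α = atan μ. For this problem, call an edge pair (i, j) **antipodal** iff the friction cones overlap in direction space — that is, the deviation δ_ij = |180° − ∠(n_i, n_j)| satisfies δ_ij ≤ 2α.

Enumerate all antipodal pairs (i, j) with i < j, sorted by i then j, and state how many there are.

count = 6; pairs: (0,3), (0,4), (1,4), (1,5), (2,5), (3,5)

α = atan 0.6 = 30.96°;  2α = 61.93°
n_0 = (+0.3492, -0.9371)
n_1 = (+0.9142, -0.4054)
n_2 = (+0.9285, +0.3714)
n_3 = (+0.0874, +0.9962)
n_4 = (-0.7435, +0.6687)
n_5 = (-0.8662, -0.4996)
  (0,1): δ = 134.35°  ·
  (0,2): δ = 88.64°  ·
  (0,3): δ = 25.45°  ✓
  (0,4): δ = 27.59°  ✓
  (0,5): δ = 99.54°  ·
  (1,2): δ = 134.28°  ·
  (1,3): δ = 71.10°  ·
  (1,4): δ = 18.05°  ✓
  (1,5): δ = 53.89°  ✓
  (2,3): δ = 116.81°  ·
  (2,4): δ = 63.77°  ·
  (2,5): δ = 8.18°  ✓
  (3,4): δ = 126.96°  ·
  (3,5): δ = 55.01°  ✓
  (4,5): δ = 108.05°  ·
antipodal pairs: 6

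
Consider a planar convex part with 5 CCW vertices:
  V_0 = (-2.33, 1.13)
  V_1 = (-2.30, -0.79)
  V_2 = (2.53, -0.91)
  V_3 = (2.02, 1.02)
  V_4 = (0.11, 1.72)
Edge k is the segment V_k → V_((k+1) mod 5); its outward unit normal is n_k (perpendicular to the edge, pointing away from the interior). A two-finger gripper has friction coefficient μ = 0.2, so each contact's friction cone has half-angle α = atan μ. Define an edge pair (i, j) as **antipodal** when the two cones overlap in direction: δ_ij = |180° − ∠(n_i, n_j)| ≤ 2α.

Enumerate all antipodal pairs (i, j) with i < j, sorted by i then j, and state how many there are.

α = atan 0.2 = 11.31°;  2α = 22.62°
n_0 = (-0.9999, -0.0156)
n_1 = (-0.0248, -0.9997)
n_2 = (+0.9668, +0.2555)
n_3 = (+0.3441, +0.9389)
n_4 = (-0.2350, +0.9720)
  (0,1): δ = 92.32°  ·
  (0,2): δ = 13.91°  ✓
  (0,3): δ = 68.98°  ·
  (0,4): δ = 102.70°  ·
  (1,2): δ = 73.77°  ·
  (1,3): δ = 18.70°  ✓
  (1,4): δ = 15.02°  ✓
  (2,3): δ = 124.93°  ·
  (2,4): δ = 91.21°  ·
  (3,4): δ = 146.28°  ·
antipodal pairs: 3

count = 3; pairs: (0,2), (1,3), (1,4)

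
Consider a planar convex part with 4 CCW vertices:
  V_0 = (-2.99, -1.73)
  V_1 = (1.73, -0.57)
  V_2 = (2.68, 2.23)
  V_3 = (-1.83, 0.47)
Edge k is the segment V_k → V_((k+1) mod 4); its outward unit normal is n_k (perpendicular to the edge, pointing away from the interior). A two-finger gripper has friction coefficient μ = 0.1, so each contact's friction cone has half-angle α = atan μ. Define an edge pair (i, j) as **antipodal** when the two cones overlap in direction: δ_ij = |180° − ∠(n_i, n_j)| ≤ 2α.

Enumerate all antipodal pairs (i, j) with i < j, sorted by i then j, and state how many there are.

count = 2; pairs: (0,2), (1,3)

α = atan 0.1 = 5.71°;  2α = 11.42°
n_0 = (+0.2387, -0.9711)
n_1 = (+0.9470, -0.3213)
n_2 = (-0.3635, +0.9316)
n_3 = (-0.8846, +0.4664)
  (0,1): δ = 122.55°  ·
  (0,2): δ = 7.51°  ✓
  (0,3): δ = 48.39°  ·
  (1,2): δ = 49.94°  ·
  (1,3): δ = 9.06°  ✓
  (2,3): δ = 139.12°  ·
antipodal pairs: 2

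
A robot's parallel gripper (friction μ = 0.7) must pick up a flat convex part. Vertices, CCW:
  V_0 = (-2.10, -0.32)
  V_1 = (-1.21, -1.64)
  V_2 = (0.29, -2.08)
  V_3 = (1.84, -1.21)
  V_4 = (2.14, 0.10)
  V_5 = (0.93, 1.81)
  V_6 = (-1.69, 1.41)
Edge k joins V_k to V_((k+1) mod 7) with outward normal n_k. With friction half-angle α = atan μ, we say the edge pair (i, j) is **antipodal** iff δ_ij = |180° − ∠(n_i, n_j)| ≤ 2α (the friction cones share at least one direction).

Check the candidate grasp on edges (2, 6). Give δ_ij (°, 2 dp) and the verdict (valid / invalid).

δ = 47.36°, valid

α = atan 0.7 = 34.99°;  2α = 69.98°
edge 2: e_2 = (+1.55, +0.87);  n_2 = (+0.4895, -0.8720)
edge 6: e_6 = (-0.41, -1.73);  n_6 = (-0.9730, +0.2306)
∠(n_2, n_6) = 132.64°
δ = |180° − 132.64°| = 47.36°
47.36° ≤ 2α = 69.98°  →  valid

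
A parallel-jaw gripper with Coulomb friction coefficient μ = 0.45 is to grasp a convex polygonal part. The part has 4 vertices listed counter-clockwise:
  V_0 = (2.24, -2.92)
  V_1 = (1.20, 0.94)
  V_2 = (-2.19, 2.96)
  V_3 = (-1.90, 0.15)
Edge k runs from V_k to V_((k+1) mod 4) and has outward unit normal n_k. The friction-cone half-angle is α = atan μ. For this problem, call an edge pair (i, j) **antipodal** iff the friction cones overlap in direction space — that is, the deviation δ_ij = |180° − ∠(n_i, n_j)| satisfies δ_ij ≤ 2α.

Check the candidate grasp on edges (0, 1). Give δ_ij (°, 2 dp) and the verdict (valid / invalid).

α = atan 0.45 = 24.23°;  2α = 48.46°
edge 0: e_0 = (-1.04, +3.86);  n_0 = (+0.9656, +0.2602)
edge 1: e_1 = (-3.39, +2.02);  n_1 = (+0.5119, +0.8591)
∠(n_0, n_1) = 44.13°
δ = |180° − 44.13°| = 135.87°
135.87° > 2α = 48.46°  →  invalid

δ = 135.87°, invalid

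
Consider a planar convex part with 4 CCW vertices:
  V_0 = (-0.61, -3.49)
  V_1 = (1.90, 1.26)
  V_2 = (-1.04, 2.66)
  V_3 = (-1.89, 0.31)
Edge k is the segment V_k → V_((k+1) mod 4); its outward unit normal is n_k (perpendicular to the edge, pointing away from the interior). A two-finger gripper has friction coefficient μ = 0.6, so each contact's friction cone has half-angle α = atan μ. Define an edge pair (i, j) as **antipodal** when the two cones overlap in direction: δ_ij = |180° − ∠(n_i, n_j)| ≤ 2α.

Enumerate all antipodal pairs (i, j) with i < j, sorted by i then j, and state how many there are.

α = atan 0.6 = 30.96°;  2α = 61.93°
n_0 = (+0.8841, -0.4672)
n_1 = (+0.4299, +0.9029)
n_2 = (-0.9404, +0.3401)
n_3 = (-0.9477, -0.3192)
  (0,1): δ = 87.61°  ·
  (0,2): δ = 7.97°  ✓
  (0,3): δ = 46.47°  ✓
  (1,2): δ = 84.42°  ·
  (1,3): δ = 45.92°  ✓
  (2,3): δ = 141.50°  ·
antipodal pairs: 3

count = 3; pairs: (0,2), (0,3), (1,3)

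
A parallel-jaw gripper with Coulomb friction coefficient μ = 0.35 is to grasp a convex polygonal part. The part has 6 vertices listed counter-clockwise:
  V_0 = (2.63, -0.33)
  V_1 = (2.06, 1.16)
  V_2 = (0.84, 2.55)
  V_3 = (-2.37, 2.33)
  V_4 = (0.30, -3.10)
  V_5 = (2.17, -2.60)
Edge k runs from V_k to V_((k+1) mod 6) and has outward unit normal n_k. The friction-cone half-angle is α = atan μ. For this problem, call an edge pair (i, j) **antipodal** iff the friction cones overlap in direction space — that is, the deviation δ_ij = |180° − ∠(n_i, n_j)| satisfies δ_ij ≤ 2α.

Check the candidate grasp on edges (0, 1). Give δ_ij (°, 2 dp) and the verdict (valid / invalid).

α = atan 0.35 = 19.29°;  2α = 38.58°
edge 0: e_0 = (-0.57, +1.49);  n_0 = (+0.9340, +0.3573)
edge 1: e_1 = (-1.22, +1.39);  n_1 = (+0.7516, +0.6597)
∠(n_0, n_1) = 20.34°
δ = |180° − 20.34°| = 159.66°
159.66° > 2α = 38.58°  →  invalid

δ = 159.66°, invalid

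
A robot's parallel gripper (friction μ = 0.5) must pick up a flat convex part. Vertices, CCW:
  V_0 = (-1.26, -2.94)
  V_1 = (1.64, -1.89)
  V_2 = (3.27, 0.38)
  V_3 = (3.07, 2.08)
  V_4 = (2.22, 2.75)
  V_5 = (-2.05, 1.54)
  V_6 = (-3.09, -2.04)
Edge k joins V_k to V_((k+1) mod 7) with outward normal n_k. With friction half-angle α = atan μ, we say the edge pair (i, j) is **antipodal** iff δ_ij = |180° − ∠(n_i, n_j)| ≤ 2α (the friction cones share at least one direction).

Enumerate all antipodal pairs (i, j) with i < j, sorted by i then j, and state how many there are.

α = atan 0.5 = 26.57°;  2α = 53.13°
n_0 = (+0.3404, -0.9403)
n_1 = (+0.8123, -0.5833)
n_2 = (+0.9932, +0.1168)
n_3 = (+0.6190, +0.7854)
n_4 = (-0.2726, +0.9621)
n_5 = (-0.9603, +0.2790)
n_6 = (-0.4413, -0.8973)
  (0,1): δ = 145.58°  ·
  (0,2): δ = 103.19°  ·
  (0,3): δ = 58.15°  ·
  (0,4): δ = 4.08°  ✓
  (0,5): δ = 53.90°  ·
  (0,6): δ = 133.91°  ·
  (1,2): δ = 137.61°  ·
  (1,3): δ = 92.57°  ·
  (1,4): δ = 38.50°  ✓
  (1,5): δ = 19.48°  ✓
  (1,6): δ = 99.49°  ·
  (2,3): δ = 134.96°  ·
  (2,4): δ = 80.89°  ·
  (2,5): δ = 22.91°  ✓
  (2,6): δ = 57.10°  ·
  (3,4): δ = 125.93°  ·
  (3,5): δ = 67.95°  ·
  (3,6): δ = 12.06°  ✓
  (4,5): δ = 122.02°  ·
  (4,6): δ = 42.01°  ✓
  (5,6): δ = 99.99°  ·
antipodal pairs: 6

count = 6; pairs: (0,4), (1,4), (1,5), (2,5), (3,6), (4,6)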